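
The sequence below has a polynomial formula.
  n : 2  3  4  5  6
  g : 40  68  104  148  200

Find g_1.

First differences: 28, 36, 44, 52
Second differences: 8, 8, 8
The second differences are constant at 8.
Work back: 28 − 8 = 20;  40 − 20 = 20

20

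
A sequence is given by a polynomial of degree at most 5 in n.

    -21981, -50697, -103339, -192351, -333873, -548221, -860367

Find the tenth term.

-2713233

-28716 , -52642 , -89012 , -141522 , -214348 , -312146
-23926 , -36370 , -52510 , -72826 , -97798
-12444 , -16140 , -20316 , -24972
-3696 , -4176 , -4656
-480 , -480
Constant fifth difference = -480, so extend:
-4656 − 480 = -5136;  -24972 − 5136 = -30108;  -97798 − 30108 = -127906;  -312146 − 127906 = -440052;  -860367 − 440052 = -1300419
-5136 − 480 = -5616;  -30108 − 5616 = -35724;  -127906 − 35724 = -163630;  -440052 − 163630 = -603682;  -1300419 − 603682 = -1904101
-5616 − 480 = -6096;  -35724 − 6096 = -41820;  -163630 − 41820 = -205450;  -603682 − 205450 = -809132;  -1904101 − 809132 = -2713233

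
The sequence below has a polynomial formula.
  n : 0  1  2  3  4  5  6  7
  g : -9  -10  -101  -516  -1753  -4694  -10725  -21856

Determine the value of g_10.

D1: -1, -91, -415, -1237, -2941, -6031, -11131
D2: -90, -324, -822, -1704, -3090, -5100
D3: -234, -498, -882, -1386, -2010
D4: -264, -384, -504, -624
D5: -120, -120, -120
The fifth differences are constant (-120).
-624 − 120 = -744;  -2010 − 744 = -2754;  -5100 − 2754 = -7854;  -11131 − 7854 = -18985;  -21856 − 18985 = -40841
-744 − 120 = -864;  -2754 − 864 = -3618;  -7854 − 3618 = -11472;  -18985 − 11472 = -30457;  -40841 − 30457 = -71298
-864 − 120 = -984;  -3618 − 984 = -4602;  -11472 − 4602 = -16074;  -30457 − 16074 = -46531;  -71298 − 46531 = -117829

-117829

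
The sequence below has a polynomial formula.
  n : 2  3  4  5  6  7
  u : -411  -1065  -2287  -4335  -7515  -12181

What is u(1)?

D1: -654  -1222  -2048  -3180  -4666
D2: -568  -826  -1132  -1486
D3: -258  -306  -354
D4: -48  -48
The fourth differences are constant at -48.
Work back: -258 + 48 = -210;  -568 + 210 = -358;  -654 + 358 = -296;  -411 + 296 = -115

-115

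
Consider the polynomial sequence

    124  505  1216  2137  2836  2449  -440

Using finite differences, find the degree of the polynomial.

5

First differences: 381, 711, 921, 699, -387, -2889
Second differences: 330, 210, -222, -1086, -2502
Third differences: -120, -432, -864, -1416
Fourth differences: -312, -432, -552
Fifth differences: -120, -120
The fifth differences are constant, so the polynomial has degree 5.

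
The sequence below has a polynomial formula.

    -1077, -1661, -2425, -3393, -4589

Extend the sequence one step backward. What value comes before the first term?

First differences: -584  -764  -968  -1196
Second differences: -180  -204  -228
Third differences: -24  -24
The third differences are constant at -24.
Work back: -180 + 24 = -156;  -584 + 156 = -428;  -1077 + 428 = -649

-649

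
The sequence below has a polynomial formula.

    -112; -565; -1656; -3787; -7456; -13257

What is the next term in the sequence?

First differences: -453 , -1091 , -2131 , -3669 , -5801
Second differences: -638 , -1040 , -1538 , -2132
Third differences: -402 , -498 , -594
Fourth differences: -96 , -96
Fourth differences constant at -96.
-594 − 96 = -690;  -2132 − 690 = -2822;  -5801 − 2822 = -8623;  -13257 − 8623 = -21880

-21880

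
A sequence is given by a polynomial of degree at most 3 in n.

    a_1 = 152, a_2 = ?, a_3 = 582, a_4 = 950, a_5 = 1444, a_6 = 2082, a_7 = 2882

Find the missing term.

Using the last 5 terms:
D1: 368  494  638  800
D2: 126  144  162
D3: 18  18
Constant third difference = 18.
Extend backward: 126 − 18 = 108;  368 − 108 = 260;  582 − 260 = 322

322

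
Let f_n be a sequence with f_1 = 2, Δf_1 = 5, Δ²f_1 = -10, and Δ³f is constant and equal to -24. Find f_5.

Build the table forward from the leading diagonal:
Third differences: -24  -24  -24  -24  -24
Second differences: -10  -34  -58  -82  -106
First differences: 5  -5  -39  -97  -179
f: 2  7  2  -37  -134

-134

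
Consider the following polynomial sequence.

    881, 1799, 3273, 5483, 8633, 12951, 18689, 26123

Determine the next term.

D1: 918  1474  2210  3150  4318  5738  7434
D2: 556  736  940  1168  1420  1696
D3: 180  204  228  252  276
D4: 24  24  24  24
Constant fourth difference = 24, so extend:
276 + 24 = 300;  1696 + 300 = 1996;  7434 + 1996 = 9430;  26123 + 9430 = 35553

35553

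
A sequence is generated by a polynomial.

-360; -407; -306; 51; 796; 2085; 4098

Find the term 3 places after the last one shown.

16641

-47, 101, 357, 745, 1289, 2013
148, 256, 388, 544, 724
108, 132, 156, 180
24, 24, 24
Constant fourth difference = 24, so extend:
180 + 24 = 204;  724 + 204 = 928;  2013 + 928 = 2941;  4098 + 2941 = 7039
204 + 24 = 228;  928 + 228 = 1156;  2941 + 1156 = 4097;  7039 + 4097 = 11136
228 + 24 = 252;  1156 + 252 = 1408;  4097 + 1408 = 5505;  11136 + 5505 = 16641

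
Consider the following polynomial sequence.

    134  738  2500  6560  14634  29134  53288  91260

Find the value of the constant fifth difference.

120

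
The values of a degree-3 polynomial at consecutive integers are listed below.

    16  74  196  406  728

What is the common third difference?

Δ: 58, 122, 210, 322
Δ²: 64, 88, 112
Δ³: 24, 24

24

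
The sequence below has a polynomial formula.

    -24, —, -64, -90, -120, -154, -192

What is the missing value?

-42

Using the last 5 terms:
D1: -26  -30  -34  -38
D2: -4  -4  -4
Constant second difference = -4.
Extend backward: -26 + 4 = -22;  -64 + 22 = -42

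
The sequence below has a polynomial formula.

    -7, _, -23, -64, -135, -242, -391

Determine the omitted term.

Using the last 5 terms:
First differences: -41  -71  -107  -149
Second differences: -30  -36  -42
Third differences: -6  -6
Constant third difference = -6.
Extend backward: -30 + 6 = -24;  -41 + 24 = -17;  -23 + 17 = -6

-6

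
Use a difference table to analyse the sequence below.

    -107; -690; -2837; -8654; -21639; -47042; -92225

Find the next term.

-167022

First differences: -583 , -2147 , -5817 , -12985 , -25403 , -45183
Second differences: -1564 , -3670 , -7168 , -12418 , -19780
Third differences: -2106 , -3498 , -5250 , -7362
Fourth differences: -1392 , -1752 , -2112
Fifth differences: -360 , -360
Constant fifth difference = -360, so extend:
-2112 − 360 = -2472;  -7362 − 2472 = -9834;  -19780 − 9834 = -29614;  -45183 − 29614 = -74797;  -92225 − 74797 = -167022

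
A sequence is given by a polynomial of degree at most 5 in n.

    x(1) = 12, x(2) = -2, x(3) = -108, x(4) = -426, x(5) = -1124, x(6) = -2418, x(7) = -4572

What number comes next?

-7898

D1: -14 , -106 , -318 , -698 , -1294 , -2154
D2: -92 , -212 , -380 , -596 , -860
D3: -120 , -168 , -216 , -264
D4: -48 , -48 , -48
Fourth differences constant at -48.
-264 − 48 = -312;  -860 − 312 = -1172;  -2154 − 1172 = -3326;  -4572 − 3326 = -7898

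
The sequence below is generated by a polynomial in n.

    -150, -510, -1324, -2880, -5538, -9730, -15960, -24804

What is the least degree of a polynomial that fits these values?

First differences: -360, -814, -1556, -2658, -4192, -6230, -8844
Second differences: -454, -742, -1102, -1534, -2038, -2614
Third differences: -288, -360, -432, -504, -576
Fourth differences: -72, -72, -72, -72
The fourth differences are constant, so the polynomial has degree 4.

4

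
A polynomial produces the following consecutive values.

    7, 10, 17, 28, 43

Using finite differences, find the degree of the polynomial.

2

Δ: 3, 7, 11, 15
Δ²: 4, 4, 4
The second differences are constant, so the polynomial has degree 2.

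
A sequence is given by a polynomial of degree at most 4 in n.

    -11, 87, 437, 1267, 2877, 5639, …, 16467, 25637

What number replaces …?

9997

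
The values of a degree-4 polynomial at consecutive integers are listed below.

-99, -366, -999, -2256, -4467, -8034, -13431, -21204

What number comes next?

-31971

D1: -267, -633, -1257, -2211, -3567, -5397, -7773
D2: -366, -624, -954, -1356, -1830, -2376
D3: -258, -330, -402, -474, -546
D4: -72, -72, -72, -72
Constant fourth difference = -72, so extend:
-546 − 72 = -618;  -2376 − 618 = -2994;  -7773 − 2994 = -10767;  -21204 − 10767 = -31971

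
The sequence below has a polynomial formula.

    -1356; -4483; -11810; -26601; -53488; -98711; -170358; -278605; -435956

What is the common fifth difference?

D1: -3127, -7327, -14791, -26887, -45223, -71647, -108247, -157351
D2: -4200, -7464, -12096, -18336, -26424, -36600, -49104
D3: -3264, -4632, -6240, -8088, -10176, -12504
D4: -1368, -1608, -1848, -2088, -2328
D5: -240, -240, -240, -240

-240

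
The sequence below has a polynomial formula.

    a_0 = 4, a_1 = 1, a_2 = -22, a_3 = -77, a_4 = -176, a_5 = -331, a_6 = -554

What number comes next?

-857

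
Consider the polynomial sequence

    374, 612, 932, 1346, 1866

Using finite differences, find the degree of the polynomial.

D1: 238, 320, 414, 520
D2: 82, 94, 106
D3: 12, 12
The third differences are constant, so the polynomial has degree 3.

3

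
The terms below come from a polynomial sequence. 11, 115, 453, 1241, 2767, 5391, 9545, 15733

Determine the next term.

24531

Δ: 104 , 338 , 788 , 1526 , 2624 , 4154 , 6188
Δ²: 234 , 450 , 738 , 1098 , 1530 , 2034
Δ³: 216 , 288 , 360 , 432 , 504
Δ⁴: 72 , 72 , 72 , 72
The fourth differences are constant (72).
504 + 72 = 576;  2034 + 576 = 2610;  6188 + 2610 = 8798;  15733 + 8798 = 24531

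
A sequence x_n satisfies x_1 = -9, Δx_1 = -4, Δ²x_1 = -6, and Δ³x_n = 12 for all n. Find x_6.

Build the table forward from the leading diagonal:
Third differences: 12, 12, 12, 12, 12, 12
Second differences: -6, 6, 18, 30, 42, 54
First differences: -4, -10, -4, 14, 44, 86
x: -9, -13, -23, -27, -13, 31

31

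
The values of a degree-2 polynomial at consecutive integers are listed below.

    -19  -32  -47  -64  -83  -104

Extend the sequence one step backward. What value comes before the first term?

-8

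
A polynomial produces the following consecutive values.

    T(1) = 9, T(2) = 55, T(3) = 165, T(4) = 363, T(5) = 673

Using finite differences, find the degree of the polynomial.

46, 110, 198, 310
64, 88, 112
24, 24
The third differences are constant, so the polynomial has degree 3.

3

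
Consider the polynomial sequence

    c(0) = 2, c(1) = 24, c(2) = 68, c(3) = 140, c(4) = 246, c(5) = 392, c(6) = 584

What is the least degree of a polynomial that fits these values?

22, 44, 72, 106, 146, 192
22, 28, 34, 40, 46
6, 6, 6, 6
The third differences are constant, so the polynomial has degree 3.

3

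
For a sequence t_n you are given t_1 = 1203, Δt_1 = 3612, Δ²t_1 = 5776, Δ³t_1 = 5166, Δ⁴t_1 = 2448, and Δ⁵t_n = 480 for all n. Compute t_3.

14203

Build the table forward from the leading diagonal:
D5: 480  480  480
D4: 2448  2928  3408
D3: 5166  7614  10542
D2: 5776  10942  18556
D1: 3612  9388  20330
t: 1203  4815  14203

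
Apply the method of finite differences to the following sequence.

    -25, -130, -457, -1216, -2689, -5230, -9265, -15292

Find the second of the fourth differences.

First differences: -105, -327, -759, -1473, -2541, -4035, -6027
Second differences: -222, -432, -714, -1068, -1494, -1992
Third differences: -210, -282, -354, -426, -498
Fourth differences: -72, -72, -72, -72

-72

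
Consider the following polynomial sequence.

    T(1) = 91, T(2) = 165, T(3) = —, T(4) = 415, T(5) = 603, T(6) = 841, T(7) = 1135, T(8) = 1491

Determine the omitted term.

271

Using the last 5 terms:
Δ: 188  238  294  356
Δ²: 50  56  62
Δ³: 6  6
Constant third difference = 6.
Extend backward: 50 − 6 = 44;  188 − 44 = 144;  415 − 144 = 271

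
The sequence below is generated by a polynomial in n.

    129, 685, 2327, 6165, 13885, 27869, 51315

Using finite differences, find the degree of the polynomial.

5

D1: 556, 1642, 3838, 7720, 13984, 23446
D2: 1086, 2196, 3882, 6264, 9462
D3: 1110, 1686, 2382, 3198
D4: 576, 696, 816
D5: 120, 120
The fifth differences are constant, so the polynomial has degree 5.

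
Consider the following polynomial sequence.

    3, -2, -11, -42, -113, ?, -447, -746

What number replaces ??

-242

Using the first 5 terms:
D1: -5, -9, -31, -71
D2: -4, -22, -40
D3: -18, -18
Constant third difference = -18.
Extend forward: -40 − 18 = -58;  -71 − 58 = -129;  -113 − 129 = -242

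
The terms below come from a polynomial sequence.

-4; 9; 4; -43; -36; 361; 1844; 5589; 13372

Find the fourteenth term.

232137

D1: 13, -5, -47, 7, 397, 1483, 3745, 7783
D2: -18, -42, 54, 390, 1086, 2262, 4038
D3: -24, 96, 336, 696, 1176, 1776
D4: 120, 240, 360, 480, 600
D5: 120, 120, 120, 120
The fifth differences are constant (120).
600 + 120 = 720;  1776 + 720 = 2496;  4038 + 2496 = 6534;  7783 + 6534 = 14317;  13372 + 14317 = 27689
720 + 120 = 840;  2496 + 840 = 3336;  6534 + 3336 = 9870;  14317 + 9870 = 24187;  27689 + 24187 = 51876
840 + 120 = 960;  3336 + 960 = 4296;  9870 + 4296 = 14166;  24187 + 14166 = 38353;  51876 + 38353 = 90229
960 + 120 = 1080;  4296 + 1080 = 5376;  14166 + 5376 = 19542;  38353 + 19542 = 57895;  90229 + 57895 = 148124
1080 + 120 = 1200;  5376 + 1200 = 6576;  19542 + 6576 = 26118;  57895 + 26118 = 84013;  148124 + 84013 = 232137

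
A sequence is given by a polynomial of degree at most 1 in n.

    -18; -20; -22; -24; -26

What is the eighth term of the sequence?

-32

Δ: -2, -2, -2, -2
First differences constant at -2.
-26 − 2 = -28
-28 − 2 = -30
-30 − 2 = -32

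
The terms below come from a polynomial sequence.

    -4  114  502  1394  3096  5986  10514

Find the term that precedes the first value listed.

-14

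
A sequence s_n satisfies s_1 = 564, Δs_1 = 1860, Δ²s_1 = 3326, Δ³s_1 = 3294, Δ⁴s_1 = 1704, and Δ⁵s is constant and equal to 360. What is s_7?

Build the table forward from the leading diagonal:
Fifth differences: 360  360  360  360  360  360  360
Fourth differences: 1704  2064  2424  2784  3144  3504  3864
Third differences: 3294  4998  7062  9486  12270  15414  18918
Second differences: 3326  6620  11618  18680  28166  40436  55850
First differences: 1860  5186  11806  23424  42104  70270  110706
s: 564  2424  7610  19416  42840  84944  155214

155214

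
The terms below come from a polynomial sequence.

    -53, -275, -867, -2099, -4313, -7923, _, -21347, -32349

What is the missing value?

-13415

Using the first 6 terms:
Δ: -222  -592  -1232  -2214  -3610
Δ²: -370  -640  -982  -1396
Δ³: -270  -342  -414
Δ⁴: -72  -72
Constant fourth difference = -72.
Extend forward: -414 − 72 = -486;  -1396 − 486 = -1882;  -3610 − 1882 = -5492;  -7923 − 5492 = -13415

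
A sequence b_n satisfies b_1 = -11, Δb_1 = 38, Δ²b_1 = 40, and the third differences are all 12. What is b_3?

105

Build the table forward from the leading diagonal:
Δ³: 12  12  12
Δ²: 40  52  64
Δ: 38  78  130
b: -11  27  105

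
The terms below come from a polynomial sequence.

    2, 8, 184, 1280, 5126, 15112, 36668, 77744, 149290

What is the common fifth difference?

480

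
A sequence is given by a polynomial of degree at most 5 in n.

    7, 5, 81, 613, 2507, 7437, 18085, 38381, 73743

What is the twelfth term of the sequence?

First differences: -2, 76, 532, 1894, 4930, 10648, 20296, 35362
Second differences: 78, 456, 1362, 3036, 5718, 9648, 15066
Third differences: 378, 906, 1674, 2682, 3930, 5418
Fourth differences: 528, 768, 1008, 1248, 1488
Fifth differences: 240, 240, 240, 240
The fifth differences are constant (240).
1488 + 240 = 1728;  5418 + 1728 = 7146;  15066 + 7146 = 22212;  35362 + 22212 = 57574;  73743 + 57574 = 131317
1728 + 240 = 1968;  7146 + 1968 = 9114;  22212 + 9114 = 31326;  57574 + 31326 = 88900;  131317 + 88900 = 220217
1968 + 240 = 2208;  9114 + 2208 = 11322;  31326 + 11322 = 42648;  88900 + 42648 = 131548;  220217 + 131548 = 351765

351765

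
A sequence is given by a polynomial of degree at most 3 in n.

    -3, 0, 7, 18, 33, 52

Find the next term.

75

3, 7, 11, 15, 19
4, 4, 4, 4
Constant second difference = 4, so extend:
19 + 4 = 23;  52 + 23 = 75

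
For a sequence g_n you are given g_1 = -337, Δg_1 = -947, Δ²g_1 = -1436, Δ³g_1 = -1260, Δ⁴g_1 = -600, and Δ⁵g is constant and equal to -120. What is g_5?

Build the table forward from the leading diagonal:
Fifth differences: -120  -120  -120  -120  -120
Fourth differences: -600  -720  -840  -960  -1080
Third differences: -1260  -1860  -2580  -3420  -4380
Second differences: -1436  -2696  -4556  -7136  -10556
First differences: -947  -2383  -5079  -9635  -16771
g: -337  -1284  -3667  -8746  -18381

-18381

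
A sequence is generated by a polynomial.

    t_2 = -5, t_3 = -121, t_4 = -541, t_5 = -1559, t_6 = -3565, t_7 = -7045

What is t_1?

D1: -116, -420, -1018, -2006, -3480
D2: -304, -598, -988, -1474
D3: -294, -390, -486
D4: -96, -96
The fourth differences are constant at -96.
Work back: -294 + 96 = -198;  -304 + 198 = -106;  -116 + 106 = -10;  -5 + 10 = 5

5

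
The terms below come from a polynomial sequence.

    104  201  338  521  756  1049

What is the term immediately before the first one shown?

97  137  183  235  293
40  46  52  58
6  6  6
The third differences are constant at 6.
Work back: 40 − 6 = 34;  97 − 34 = 63;  104 − 63 = 41

41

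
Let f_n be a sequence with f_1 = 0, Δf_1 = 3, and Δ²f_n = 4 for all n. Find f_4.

Build the table forward from the leading diagonal:
Second differences: 4  4  4  4
First differences: 3  7  11  15
f: 0  3  10  21

21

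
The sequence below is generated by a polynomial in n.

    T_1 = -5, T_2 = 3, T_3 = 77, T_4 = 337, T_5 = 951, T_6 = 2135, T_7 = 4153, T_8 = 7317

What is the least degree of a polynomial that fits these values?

4

Δ: 8, 74, 260, 614, 1184, 2018, 3164
Δ²: 66, 186, 354, 570, 834, 1146
Δ³: 120, 168, 216, 264, 312
Δ⁴: 48, 48, 48, 48
The fourth differences are constant, so the polynomial has degree 4.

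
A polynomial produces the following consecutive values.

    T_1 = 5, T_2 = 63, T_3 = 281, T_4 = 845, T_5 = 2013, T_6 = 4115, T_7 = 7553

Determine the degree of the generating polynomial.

Δ: 58, 218, 564, 1168, 2102, 3438
Δ²: 160, 346, 604, 934, 1336
Δ³: 186, 258, 330, 402
Δ⁴: 72, 72, 72
The fourth differences are constant, so the polynomial has degree 4.

4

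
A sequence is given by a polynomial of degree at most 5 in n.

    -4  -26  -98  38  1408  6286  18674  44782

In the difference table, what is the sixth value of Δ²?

D1: -22, -72, 136, 1370, 4878, 12388, 26108
D2: -50, 208, 1234, 3508, 7510, 13720
D3: 258, 1026, 2274, 4002, 6210
D4: 768, 1248, 1728, 2208
D5: 480, 480, 480

13720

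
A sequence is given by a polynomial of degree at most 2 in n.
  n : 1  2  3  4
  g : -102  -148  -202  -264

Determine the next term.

-334

-46  -54  -62
-8  -8
Second differences constant at -8.
-62 − 8 = -70;  -264 − 70 = -334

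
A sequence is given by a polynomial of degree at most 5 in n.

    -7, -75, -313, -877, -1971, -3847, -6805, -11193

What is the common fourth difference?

-48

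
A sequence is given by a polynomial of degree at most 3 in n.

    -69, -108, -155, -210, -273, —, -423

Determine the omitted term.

Using the first 5 terms:
First differences: -39  -47  -55  -63
Second differences: -8  -8  -8
Constant second difference = -8.
Extend forward: -63 − 8 = -71;  -273 − 71 = -344

-344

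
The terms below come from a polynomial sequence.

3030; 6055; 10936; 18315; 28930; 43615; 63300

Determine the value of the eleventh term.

D1: 3025, 4881, 7379, 10615, 14685, 19685
D2: 1856, 2498, 3236, 4070, 5000
D3: 642, 738, 834, 930
D4: 96, 96, 96
The fourth differences are constant (96).
930 + 96 = 1026;  5000 + 1026 = 6026;  19685 + 6026 = 25711;  63300 + 25711 = 89011
1026 + 96 = 1122;  6026 + 1122 = 7148;  25711 + 7148 = 32859;  89011 + 32859 = 121870
1122 + 96 = 1218;  7148 + 1218 = 8366;  32859 + 8366 = 41225;  121870 + 41225 = 163095
1218 + 96 = 1314;  8366 + 1314 = 9680;  41225 + 9680 = 50905;  163095 + 50905 = 214000

214000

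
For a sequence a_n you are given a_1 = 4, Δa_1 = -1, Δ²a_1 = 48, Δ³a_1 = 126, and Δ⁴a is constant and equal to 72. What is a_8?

Build the table forward from the leading diagonal:
Fourth differences: 72  72  72  72  72  72  72  72
Third differences: 126  198  270  342  414  486  558  630
Second differences: 48  174  372  642  984  1398  1884  2442
First differences: -1  47  221  593  1235  2219  3617  5501
a: 4  3  50  271  864  2099  4318  7935

7935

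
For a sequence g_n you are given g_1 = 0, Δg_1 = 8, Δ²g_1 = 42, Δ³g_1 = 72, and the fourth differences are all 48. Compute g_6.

Build the table forward from the leading diagonal:
Fourth differences: 48, 48, 48, 48, 48, 48
Third differences: 72, 120, 168, 216, 264, 312
Second differences: 42, 114, 234, 402, 618, 882
First differences: 8, 50, 164, 398, 800, 1418
g: 0, 8, 58, 222, 620, 1420

1420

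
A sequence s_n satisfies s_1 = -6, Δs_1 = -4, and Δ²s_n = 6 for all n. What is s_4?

0

Build the table forward from the leading diagonal:
Second differences: 6  6  6  6
First differences: -4  2  8  14
s: -6  -10  -8  0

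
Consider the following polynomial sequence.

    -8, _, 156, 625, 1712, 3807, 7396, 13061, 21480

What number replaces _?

11

Using the last 7 terms:
First differences: 469  1087  2095  3589  5665  8419
Second differences: 618  1008  1494  2076  2754
Third differences: 390  486  582  678
Fourth differences: 96  96  96
Constant fourth difference = 96.
Extend backward: 390 − 96 = 294;  618 − 294 = 324;  469 − 324 = 145;  156 − 145 = 11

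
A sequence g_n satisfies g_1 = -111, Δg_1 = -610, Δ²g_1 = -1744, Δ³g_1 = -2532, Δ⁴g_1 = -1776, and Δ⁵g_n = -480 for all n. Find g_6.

-55281

Build the table forward from the leading diagonal:
Fifth differences: -480, -480, -480, -480, -480, -480
Fourth differences: -1776, -2256, -2736, -3216, -3696, -4176
Third differences: -2532, -4308, -6564, -9300, -12516, -16212
Second differences: -1744, -4276, -8584, -15148, -24448, -36964
First differences: -610, -2354, -6630, -15214, -30362, -54810
g: -111, -721, -3075, -9705, -24919, -55281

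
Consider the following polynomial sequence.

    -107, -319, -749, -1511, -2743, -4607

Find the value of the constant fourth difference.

Δ: -212, -430, -762, -1232, -1864
Δ²: -218, -332, -470, -632
Δ³: -114, -138, -162
Δ⁴: -24, -24

-24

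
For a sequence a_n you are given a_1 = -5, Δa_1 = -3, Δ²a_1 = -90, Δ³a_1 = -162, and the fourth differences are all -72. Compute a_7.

Build the table forward from the leading diagonal:
Δ⁴: -72, -72, -72, -72, -72, -72, -72
Δ³: -162, -234, -306, -378, -450, -522, -594
Δ²: -90, -252, -486, -792, -1170, -1620, -2142
Δ: -3, -93, -345, -831, -1623, -2793, -4413
a: -5, -8, -101, -446, -1277, -2900, -5693

-5693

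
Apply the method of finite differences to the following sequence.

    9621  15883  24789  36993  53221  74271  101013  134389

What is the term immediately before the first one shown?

5421

D1: 6262, 8906, 12204, 16228, 21050, 26742, 33376
D2: 2644, 3298, 4024, 4822, 5692, 6634
D3: 654, 726, 798, 870, 942
D4: 72, 72, 72, 72
The fourth differences are constant at 72.
Work back: 654 − 72 = 582;  2644 − 582 = 2062;  6262 − 2062 = 4200;  9621 − 4200 = 5421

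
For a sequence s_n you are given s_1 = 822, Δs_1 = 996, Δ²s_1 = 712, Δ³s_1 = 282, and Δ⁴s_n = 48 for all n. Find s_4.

Build the table forward from the leading diagonal:
Fourth differences: 48  48  48  48
Third differences: 282  330  378  426
Second differences: 712  994  1324  1702
First differences: 996  1708  2702  4026
s: 822  1818  3526  6228

6228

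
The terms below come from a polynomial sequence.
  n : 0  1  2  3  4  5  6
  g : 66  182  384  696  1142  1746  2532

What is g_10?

Δ: 116, 202, 312, 446, 604, 786
Δ²: 86, 110, 134, 158, 182
Δ³: 24, 24, 24, 24
Third differences constant at 24.
182 + 24 = 206;  786 + 206 = 992;  2532 + 992 = 3524
206 + 24 = 230;  992 + 230 = 1222;  3524 + 1222 = 4746
230 + 24 = 254;  1222 + 254 = 1476;  4746 + 1476 = 6222
254 + 24 = 278;  1476 + 278 = 1754;  6222 + 1754 = 7976

7976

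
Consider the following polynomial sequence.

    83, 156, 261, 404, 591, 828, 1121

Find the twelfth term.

3636

First differences: 73 , 105 , 143 , 187 , 237 , 293
Second differences: 32 , 38 , 44 , 50 , 56
Third differences: 6 , 6 , 6 , 6
The third differences are constant (6).
56 + 6 = 62;  293 + 62 = 355;  1121 + 355 = 1476
62 + 6 = 68;  355 + 68 = 423;  1476 + 423 = 1899
68 + 6 = 74;  423 + 74 = 497;  1899 + 497 = 2396
74 + 6 = 80;  497 + 80 = 577;  2396 + 577 = 2973
80 + 6 = 86;  577 + 86 = 663;  2973 + 663 = 3636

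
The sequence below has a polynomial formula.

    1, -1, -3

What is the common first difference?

-2

First differences: -2, -2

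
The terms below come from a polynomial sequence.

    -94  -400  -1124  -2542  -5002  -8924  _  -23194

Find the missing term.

-14800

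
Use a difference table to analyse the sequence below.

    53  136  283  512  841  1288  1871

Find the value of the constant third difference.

D1: 83, 147, 229, 329, 447, 583
D2: 64, 82, 100, 118, 136
D3: 18, 18, 18, 18

18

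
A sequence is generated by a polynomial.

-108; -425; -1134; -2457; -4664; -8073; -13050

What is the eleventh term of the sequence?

First differences: -317, -709, -1323, -2207, -3409, -4977
Second differences: -392, -614, -884, -1202, -1568
Third differences: -222, -270, -318, -366
Fourth differences: -48, -48, -48
The fourth differences are constant (-48).
-366 − 48 = -414;  -1568 − 414 = -1982;  -4977 − 1982 = -6959;  -13050 − 6959 = -20009
-414 − 48 = -462;  -1982 − 462 = -2444;  -6959 − 2444 = -9403;  -20009 − 9403 = -29412
-462 − 48 = -510;  -2444 − 510 = -2954;  -9403 − 2954 = -12357;  -29412 − 12357 = -41769
-510 − 48 = -558;  -2954 − 558 = -3512;  -12357 − 3512 = -15869;  -41769 − 15869 = -57638

-57638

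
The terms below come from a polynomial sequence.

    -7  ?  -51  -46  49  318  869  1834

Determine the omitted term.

-26

Using the last 6 terms:
Δ: 5  95  269  551  965
Δ²: 90  174  282  414
Δ³: 84  108  132
Δ⁴: 24  24
Constant fourth difference = 24.
Extend backward: 84 − 24 = 60;  90 − 60 = 30;  5 − 30 = -25;  -51 + 25 = -26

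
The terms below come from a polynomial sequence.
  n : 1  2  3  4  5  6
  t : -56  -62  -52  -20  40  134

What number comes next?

Δ: -6 , 10 , 32 , 60 , 94
Δ²: 16 , 22 , 28 , 34
Δ³: 6 , 6 , 6
The third differences are constant (6).
34 + 6 = 40;  94 + 40 = 134;  134 + 134 = 268

268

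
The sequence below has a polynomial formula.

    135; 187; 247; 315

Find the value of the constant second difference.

Δ: 52, 60, 68
Δ²: 8, 8

8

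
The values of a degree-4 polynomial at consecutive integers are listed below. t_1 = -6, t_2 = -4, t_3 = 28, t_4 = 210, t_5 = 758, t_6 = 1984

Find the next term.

4296

2, 32, 182, 548, 1226
30, 150, 366, 678
120, 216, 312
96, 96
The fourth differences are constant (96).
312 + 96 = 408;  678 + 408 = 1086;  1226 + 1086 = 2312;  1984 + 2312 = 4296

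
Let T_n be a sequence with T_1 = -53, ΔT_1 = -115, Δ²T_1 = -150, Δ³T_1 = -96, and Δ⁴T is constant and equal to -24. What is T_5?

Build the table forward from the leading diagonal:
D4: -24  -24  -24  -24  -24
D3: -96  -120  -144  -168  -192
D2: -150  -246  -366  -510  -678
D1: -115  -265  -511  -877  -1387
T: -53  -168  -433  -944  -1821

-1821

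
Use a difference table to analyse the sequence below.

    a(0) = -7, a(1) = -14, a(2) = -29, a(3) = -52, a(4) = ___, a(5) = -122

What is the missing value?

-83

Using the first 4 terms:
D1: -7, -15, -23
D2: -8, -8
Constant second difference = -8.
Extend forward: -23 − 8 = -31;  -52 − 31 = -83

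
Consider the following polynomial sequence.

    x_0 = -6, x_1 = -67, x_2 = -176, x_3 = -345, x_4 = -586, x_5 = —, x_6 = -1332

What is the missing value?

Using the first 5 terms:
First differences: -61, -109, -169, -241
Second differences: -48, -60, -72
Third differences: -12, -12
Constant third difference = -12.
Extend forward: -72 − 12 = -84;  -241 − 84 = -325;  -586 − 325 = -911

-911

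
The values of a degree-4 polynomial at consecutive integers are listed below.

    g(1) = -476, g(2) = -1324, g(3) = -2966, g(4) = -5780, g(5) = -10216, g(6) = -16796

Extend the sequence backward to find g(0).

-116

-848  -1642  -2814  -4436  -6580
-794  -1172  -1622  -2144
-378  -450  -522
-72  -72
The fourth differences are constant at -72.
Work back: -378 + 72 = -306;  -794 + 306 = -488;  -848 + 488 = -360;  -476 + 360 = -116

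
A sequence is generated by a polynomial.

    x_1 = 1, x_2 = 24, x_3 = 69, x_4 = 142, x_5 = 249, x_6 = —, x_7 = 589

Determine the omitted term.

396

Using the first 5 terms:
23, 45, 73, 107
22, 28, 34
6, 6
Constant third difference = 6.
Extend forward: 34 + 6 = 40;  107 + 40 = 147;  249 + 147 = 396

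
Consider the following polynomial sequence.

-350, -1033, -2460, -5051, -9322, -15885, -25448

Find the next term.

D1: -683  -1427  -2591  -4271  -6563  -9563
D2: -744  -1164  -1680  -2292  -3000
D3: -420  -516  -612  -708
D4: -96  -96  -96
Fourth differences constant at -96.
-708 − 96 = -804;  -3000 − 804 = -3804;  -9563 − 3804 = -13367;  -25448 − 13367 = -38815

-38815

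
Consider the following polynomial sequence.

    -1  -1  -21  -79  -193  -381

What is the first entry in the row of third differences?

D1: 0, -20, -58, -114, -188
D2: -20, -38, -56, -74
D3: -18, -18, -18

-18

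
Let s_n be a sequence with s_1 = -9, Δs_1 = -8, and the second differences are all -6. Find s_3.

-31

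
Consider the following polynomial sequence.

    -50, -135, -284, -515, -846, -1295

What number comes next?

-1880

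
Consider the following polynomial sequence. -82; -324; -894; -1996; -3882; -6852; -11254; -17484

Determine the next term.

-242 , -570 , -1102 , -1886 , -2970 , -4402 , -6230
-328 , -532 , -784 , -1084 , -1432 , -1828
-204 , -252 , -300 , -348 , -396
-48 , -48 , -48 , -48
The fourth differences are constant (-48).
-396 − 48 = -444;  -1828 − 444 = -2272;  -6230 − 2272 = -8502;  -17484 − 8502 = -25986

-25986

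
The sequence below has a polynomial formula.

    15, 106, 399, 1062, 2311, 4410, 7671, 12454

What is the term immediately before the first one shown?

6

91, 293, 663, 1249, 2099, 3261, 4783
202, 370, 586, 850, 1162, 1522
168, 216, 264, 312, 360
48, 48, 48, 48
The fourth differences are constant at 48.
Work back: 168 − 48 = 120;  202 − 120 = 82;  91 − 82 = 9;  15 − 9 = 6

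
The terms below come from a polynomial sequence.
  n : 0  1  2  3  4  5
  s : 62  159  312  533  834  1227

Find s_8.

3078

D1: 97, 153, 221, 301, 393
D2: 56, 68, 80, 92
D3: 12, 12, 12
Constant third difference = 12, so extend:
92 + 12 = 104;  393 + 104 = 497;  1227 + 497 = 1724
104 + 12 = 116;  497 + 116 = 613;  1724 + 613 = 2337
116 + 12 = 128;  613 + 128 = 741;  2337 + 741 = 3078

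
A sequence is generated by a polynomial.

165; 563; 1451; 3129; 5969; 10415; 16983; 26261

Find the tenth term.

398 , 888 , 1678 , 2840 , 4446 , 6568 , 9278
490 , 790 , 1162 , 1606 , 2122 , 2710
300 , 372 , 444 , 516 , 588
72 , 72 , 72 , 72
Fourth differences constant at 72.
588 + 72 = 660;  2710 + 660 = 3370;  9278 + 3370 = 12648;  26261 + 12648 = 38909
660 + 72 = 732;  3370 + 732 = 4102;  12648 + 4102 = 16750;  38909 + 16750 = 55659

55659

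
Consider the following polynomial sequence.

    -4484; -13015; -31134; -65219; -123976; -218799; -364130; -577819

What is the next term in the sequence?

-881484

D1: -8531, -18119, -34085, -58757, -94823, -145331, -213689
D2: -9588, -15966, -24672, -36066, -50508, -68358
D3: -6378, -8706, -11394, -14442, -17850
D4: -2328, -2688, -3048, -3408
D5: -360, -360, -360
Fifth differences constant at -360.
-3408 − 360 = -3768;  -17850 − 3768 = -21618;  -68358 − 21618 = -89976;  -213689 − 89976 = -303665;  -577819 − 303665 = -881484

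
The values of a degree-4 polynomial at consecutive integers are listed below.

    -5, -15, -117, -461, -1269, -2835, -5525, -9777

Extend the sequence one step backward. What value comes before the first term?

-9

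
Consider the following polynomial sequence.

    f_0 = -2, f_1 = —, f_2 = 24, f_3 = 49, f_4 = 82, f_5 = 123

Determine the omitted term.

7

Using the last 4 terms:
25, 33, 41
8, 8
Constant second difference = 8.
Extend backward: 25 − 8 = 17;  24 − 17 = 7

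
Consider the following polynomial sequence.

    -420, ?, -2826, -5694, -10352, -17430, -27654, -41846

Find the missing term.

Using the last 6 terms:
Δ: -2868  -4658  -7078  -10224  -14192
Δ²: -1790  -2420  -3146  -3968
Δ³: -630  -726  -822
Δ⁴: -96  -96
Constant fourth difference = -96.
Extend backward: -630 + 96 = -534;  -1790 + 534 = -1256;  -2868 + 1256 = -1612;  -2826 + 1612 = -1214

-1214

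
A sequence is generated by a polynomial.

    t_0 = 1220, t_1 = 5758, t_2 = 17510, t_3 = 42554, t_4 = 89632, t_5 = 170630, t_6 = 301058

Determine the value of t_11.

2551658

4538 , 11752 , 25044 , 47078 , 80998 , 130428
7214 , 13292 , 22034 , 33920 , 49430
6078 , 8742 , 11886 , 15510
2664 , 3144 , 3624
480 , 480
Constant fifth difference = 480, so extend:
3624 + 480 = 4104;  15510 + 4104 = 19614;  49430 + 19614 = 69044;  130428 + 69044 = 199472;  301058 + 199472 = 500530
4104 + 480 = 4584;  19614 + 4584 = 24198;  69044 + 24198 = 93242;  199472 + 93242 = 292714;  500530 + 292714 = 793244
4584 + 480 = 5064;  24198 + 5064 = 29262;  93242 + 29262 = 122504;  292714 + 122504 = 415218;  793244 + 415218 = 1208462
5064 + 480 = 5544;  29262 + 5544 = 34806;  122504 + 34806 = 157310;  415218 + 157310 = 572528;  1208462 + 572528 = 1780990
5544 + 480 = 6024;  34806 + 6024 = 40830;  157310 + 40830 = 198140;  572528 + 198140 = 770668;  1780990 + 770668 = 2551658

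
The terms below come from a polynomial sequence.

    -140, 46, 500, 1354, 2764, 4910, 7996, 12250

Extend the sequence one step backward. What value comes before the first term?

D1: 186  454  854  1410  2146  3086  4254
D2: 268  400  556  736  940  1168
D3: 132  156  180  204  228
D4: 24  24  24  24
The fourth differences are constant at 24.
Work back: 132 − 24 = 108;  268 − 108 = 160;  186 − 160 = 26;  -140 − 26 = -166

-166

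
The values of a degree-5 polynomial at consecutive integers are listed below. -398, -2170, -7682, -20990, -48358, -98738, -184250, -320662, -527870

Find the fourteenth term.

-1772  -5512  -13308  -27368  -50380  -85512  -136412  -207208
-3740  -7796  -14060  -23012  -35132  -50900  -70796
-4056  -6264  -8952  -12120  -15768  -19896
-2208  -2688  -3168  -3648  -4128
-480  -480  -480  -480
Fifth differences constant at -480.
-4128 − 480 = -4608;  -19896 − 4608 = -24504;  -70796 − 24504 = -95300;  -207208 − 95300 = -302508;  -527870 − 302508 = -830378
-4608 − 480 = -5088;  -24504 − 5088 = -29592;  -95300 − 29592 = -124892;  -302508 − 124892 = -427400;  -830378 − 427400 = -1257778
-5088 − 480 = -5568;  -29592 − 5568 = -35160;  -124892 − 35160 = -160052;  -427400 − 160052 = -587452;  -1257778 − 587452 = -1845230
-5568 − 480 = -6048;  -35160 − 6048 = -41208;  -160052 − 41208 = -201260;  -587452 − 201260 = -788712;  -1845230 − 788712 = -2633942
-6048 − 480 = -6528;  -41208 − 6528 = -47736;  -201260 − 47736 = -248996;  -788712 − 248996 = -1037708;  -2633942 − 1037708 = -3671650

-3671650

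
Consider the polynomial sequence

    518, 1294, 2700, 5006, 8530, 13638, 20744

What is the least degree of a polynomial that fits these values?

776, 1406, 2306, 3524, 5108, 7106
630, 900, 1218, 1584, 1998
270, 318, 366, 414
48, 48, 48
The fourth differences are constant, so the polynomial has degree 4.

4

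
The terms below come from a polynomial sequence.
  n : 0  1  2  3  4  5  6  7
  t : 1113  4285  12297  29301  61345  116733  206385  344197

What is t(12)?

Δ: 3172, 8012, 17004, 32044, 55388, 89652, 137812
Δ²: 4840, 8992, 15040, 23344, 34264, 48160
Δ³: 4152, 6048, 8304, 10920, 13896
Δ⁴: 1896, 2256, 2616, 2976
Δ⁵: 360, 360, 360
The fifth differences are constant (360).
2976 + 360 = 3336;  13896 + 3336 = 17232;  48160 + 17232 = 65392;  137812 + 65392 = 203204;  344197 + 203204 = 547401
3336 + 360 = 3696;  17232 + 3696 = 20928;  65392 + 20928 = 86320;  203204 + 86320 = 289524;  547401 + 289524 = 836925
3696 + 360 = 4056;  20928 + 4056 = 24984;  86320 + 24984 = 111304;  289524 + 111304 = 400828;  836925 + 400828 = 1237753
4056 + 360 = 4416;  24984 + 4416 = 29400;  111304 + 29400 = 140704;  400828 + 140704 = 541532;  1237753 + 541532 = 1779285
4416 + 360 = 4776;  29400 + 4776 = 34176;  140704 + 34176 = 174880;  541532 + 174880 = 716412;  1779285 + 716412 = 2495697

2495697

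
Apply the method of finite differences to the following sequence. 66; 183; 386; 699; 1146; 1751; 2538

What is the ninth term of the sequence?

4754

First differences: 117 , 203 , 313 , 447 , 605 , 787
Second differences: 86 , 110 , 134 , 158 , 182
Third differences: 24 , 24 , 24 , 24
Third differences constant at 24.
182 + 24 = 206;  787 + 206 = 993;  2538 + 993 = 3531
206 + 24 = 230;  993 + 230 = 1223;  3531 + 1223 = 4754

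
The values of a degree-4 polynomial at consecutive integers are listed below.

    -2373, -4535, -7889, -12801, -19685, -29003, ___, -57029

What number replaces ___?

-41265

Using the first 6 terms:
D1: -2162  -3354  -4912  -6884  -9318
D2: -1192  -1558  -1972  -2434
D3: -366  -414  -462
D4: -48  -48
Constant fourth difference = -48.
Extend forward: -462 − 48 = -510;  -2434 − 510 = -2944;  -9318 − 2944 = -12262;  -29003 − 12262 = -41265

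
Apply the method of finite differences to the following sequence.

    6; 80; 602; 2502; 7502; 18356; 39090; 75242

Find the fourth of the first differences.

First differences: 74, 522, 1900, 5000, 10854, 20734, 36152
Second differences: 448, 1378, 3100, 5854, 9880, 15418
Third differences: 930, 1722, 2754, 4026, 5538
Fourth differences: 792, 1032, 1272, 1512
Fifth differences: 240, 240, 240

5000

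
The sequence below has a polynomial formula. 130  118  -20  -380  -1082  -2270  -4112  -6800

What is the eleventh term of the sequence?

-22220

D1: -12  -138  -360  -702  -1188  -1842  -2688
D2: -126  -222  -342  -486  -654  -846
D3: -96  -120  -144  -168  -192
D4: -24  -24  -24  -24
The fourth differences are constant (-24).
-192 − 24 = -216;  -846 − 216 = -1062;  -2688 − 1062 = -3750;  -6800 − 3750 = -10550
-216 − 24 = -240;  -1062 − 240 = -1302;  -3750 − 1302 = -5052;  -10550 − 5052 = -15602
-240 − 24 = -264;  -1302 − 264 = -1566;  -5052 − 1566 = -6618;  -15602 − 6618 = -22220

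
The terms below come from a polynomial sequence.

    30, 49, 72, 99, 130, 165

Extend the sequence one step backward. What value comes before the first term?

15

First differences: 19, 23, 27, 31, 35
Second differences: 4, 4, 4, 4
The second differences are constant at 4.
Work back: 19 − 4 = 15;  30 − 15 = 15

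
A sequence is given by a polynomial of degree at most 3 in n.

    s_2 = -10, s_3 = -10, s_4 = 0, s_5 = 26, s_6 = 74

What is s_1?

-6

D1: 0  10  26  48
D2: 10  16  22
D3: 6  6
The third differences are constant at 6.
Work back: 10 − 6 = 4;  0 − 4 = -4;  -10 + 4 = -6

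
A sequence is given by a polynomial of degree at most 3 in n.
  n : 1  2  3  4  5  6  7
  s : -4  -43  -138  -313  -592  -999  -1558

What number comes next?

D1: -39  -95  -175  -279  -407  -559
D2: -56  -80  -104  -128  -152
D3: -24  -24  -24  -24
Third differences constant at -24.
-152 − 24 = -176;  -559 − 176 = -735;  -1558 − 735 = -2293

-2293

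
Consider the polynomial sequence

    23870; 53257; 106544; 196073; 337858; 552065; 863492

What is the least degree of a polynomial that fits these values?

D1: 29387, 53287, 89529, 141785, 214207, 311427
D2: 23900, 36242, 52256, 72422, 97220
D3: 12342, 16014, 20166, 24798
D4: 3672, 4152, 4632
D5: 480, 480
The fifth differences are constant, so the polynomial has degree 5.

5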